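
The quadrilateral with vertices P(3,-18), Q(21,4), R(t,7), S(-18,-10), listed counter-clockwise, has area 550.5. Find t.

Write out the shoelace sum; only the two edges meeting at R involve t:
2·Area = [(21·7 − t·4) + (t·(-10) − (-18)·7)] + 744
       = -14·t + 1017 = 1101
⇒ t = -6.

-6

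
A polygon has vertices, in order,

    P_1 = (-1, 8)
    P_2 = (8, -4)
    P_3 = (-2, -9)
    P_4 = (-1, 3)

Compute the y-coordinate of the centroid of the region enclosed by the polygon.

Apply the surveyor's formula. First the cross-terms c_i = x_i·y_{i+1} − x_{i+1}·y_i:
  -60, -80, -15, -5  ⇒  2A = -160, A = -80.
Then Σ (y_i + y_{i+1})·c_i = 835, so ȳ = 835 / (6·(-80)) = -167/96.

-167/96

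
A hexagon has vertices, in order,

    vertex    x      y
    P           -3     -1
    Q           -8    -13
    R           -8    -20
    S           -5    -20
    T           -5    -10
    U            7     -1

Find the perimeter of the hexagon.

|PQ| = √((-5)² + (-12)²) = √169 = 13
|QR| = √((0)² + (-7)²) = √49 = 7
|RS| = √((3)² + (0)²) = √9 = 3
|ST| = √((0)² + (10)²) = √100 = 10
|TU| = √((12)² + (9)²) = √225 = 15
|UP| = √((-10)² + (0)²) = √100 = 10
Perimeter = 13 + 7 + 3 + 10 + 15 + 10 = 58.

58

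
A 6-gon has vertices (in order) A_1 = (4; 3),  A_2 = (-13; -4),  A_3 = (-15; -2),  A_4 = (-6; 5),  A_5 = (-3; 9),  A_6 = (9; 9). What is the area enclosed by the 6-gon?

A_1→A_2: (4)(-4) − (-13)(3) = 23
A_2→A_3: (-13)(-2) − (-15)(-4) = -34
A_3→A_4: (-15)(5) − (-6)(-2) = -87
A_4→A_5: (-6)(9) − (-3)(5) = -39
A_5→A_6: (-3)(9) − (9)(9) = -108
A_6→A_1: (9)(3) − (4)(9) = -9
Σ = -254
Area = |Σ|/2 = 127.

127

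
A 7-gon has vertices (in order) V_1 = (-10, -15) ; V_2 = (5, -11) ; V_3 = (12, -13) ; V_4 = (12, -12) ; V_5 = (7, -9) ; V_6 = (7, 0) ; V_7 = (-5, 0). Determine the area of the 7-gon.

189

Apply the surveyor's formula: 2A = Σ (x_i·y_{i+1} − x_{i+1}·y_i), indices taken mod 7.
Cross-terms: 185, 67, 12, -24, 63, 0, 75  ⇒  Σ = 378
Area = |Σ|/2 = 189.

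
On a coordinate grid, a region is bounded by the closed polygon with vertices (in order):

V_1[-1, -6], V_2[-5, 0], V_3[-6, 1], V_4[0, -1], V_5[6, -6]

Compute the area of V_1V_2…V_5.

Apply Gauss's area formula: 2A = Σ (x_i·y_{i+1} − x_{i+1}·y_i), indices taken mod 5.
Σ = (-30) + (-5) + (6) + (6) + (-42) = -65
Area = |Σ|/2 = 32.5.

32.5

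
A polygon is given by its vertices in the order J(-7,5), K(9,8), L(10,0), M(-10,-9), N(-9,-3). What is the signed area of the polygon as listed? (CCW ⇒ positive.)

-194

Apply the shoelace formula: 2A = Σ (x_i·y_{i+1} − x_{i+1}·y_i), indices taken mod 5.
Cross-terms: -101, -80, -90, -51, -66  ⇒  Σ = -388
Signed area = Σ/2 = -194 (negative ⇒ clockwise traversal).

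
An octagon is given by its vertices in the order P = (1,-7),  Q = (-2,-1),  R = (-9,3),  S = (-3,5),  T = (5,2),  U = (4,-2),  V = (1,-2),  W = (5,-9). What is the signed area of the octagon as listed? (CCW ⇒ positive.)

Σ = (-15) + (-15) + (-36) + (-31) + (-18) + (-6) + (1) + (-26) = -146
Signed area = Σ/2 = -73 (negative ⇒ clockwise traversal).

-73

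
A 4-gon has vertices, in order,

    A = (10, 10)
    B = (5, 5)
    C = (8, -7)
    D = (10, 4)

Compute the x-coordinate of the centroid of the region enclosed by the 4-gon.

229/29

Apply the shoelace formula. First the cross-terms c_i = x_i·y_{i+1} − x_{i+1}·y_i:
  0, -75, 102, 60  ⇒  2A = 87, A = 43.5.
Then Σ (x_i + x_{i+1})·c_i = 2061, so x̄ = 2061 / (6·43.5) = 229/29.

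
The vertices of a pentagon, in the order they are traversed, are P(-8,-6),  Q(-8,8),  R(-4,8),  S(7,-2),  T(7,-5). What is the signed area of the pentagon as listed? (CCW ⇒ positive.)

Σ = (-112) + (-32) + (-48) + (-21) + (-82) = -295
Signed area = Σ/2 = -147.5 (negative ⇒ clockwise traversal).

-147.5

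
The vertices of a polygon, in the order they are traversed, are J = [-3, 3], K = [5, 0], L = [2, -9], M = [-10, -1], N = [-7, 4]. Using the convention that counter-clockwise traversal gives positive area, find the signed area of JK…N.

Apply the shoelace formula: 2A = Σ (x_i·y_{i+1} − x_{i+1}·y_i), indices taken mod 5.
J→K: (-3)(0) − (5)(3) = -15
K→L: (5)(-9) − (2)(0) = -45
L→M: (2)(-1) − (-10)(-9) = -92
M→N: (-10)(4) − (-7)(-1) = -47
N→J: (-7)(3) − (-3)(4) = -9
Σ = -208
Signed area = Σ/2 = -104 (negative ⇒ clockwise traversal).

-104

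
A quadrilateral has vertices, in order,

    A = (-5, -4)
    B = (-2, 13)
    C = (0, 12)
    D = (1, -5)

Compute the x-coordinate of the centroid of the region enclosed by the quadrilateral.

-221/138

Apply Gauss's area formula. First the cross-terms c_i = x_i·y_{i+1} − x_{i+1}·y_i:
  -73, -24, -12, -29  ⇒  2A = -138, A = -69.
Then Σ (x_i + x_{i+1})·c_i = 663, so x̄ = 663 / (6·(-69)) = -221/138.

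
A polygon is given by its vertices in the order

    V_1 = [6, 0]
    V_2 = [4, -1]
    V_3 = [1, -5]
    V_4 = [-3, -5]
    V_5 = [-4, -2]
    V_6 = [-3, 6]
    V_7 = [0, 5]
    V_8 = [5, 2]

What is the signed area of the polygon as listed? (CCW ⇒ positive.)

Apply the shoelace (surveyor's) formula: 2A = Σ (x_i·y_{i+1} − x_{i+1}·y_i), indices taken mod 8.
V_1→V_2: (6)(-1) − (4)(0) = -6
V_2→V_3: (4)(-5) − (1)(-1) = -19
V_3→V_4: (1)(-5) − (-3)(-5) = -20
V_4→V_5: (-3)(-2) − (-4)(-5) = -14
V_5→V_6: (-4)(6) − (-3)(-2) = -30
V_6→V_7: (-3)(5) − (0)(6) = -15
V_7→V_8: (0)(2) − (5)(5) = -25
V_8→V_1: (5)(0) − (6)(2) = -12
Σ = -141
Signed area = Σ/2 = -70.5 (negative ⇒ clockwise traversal).

-70.5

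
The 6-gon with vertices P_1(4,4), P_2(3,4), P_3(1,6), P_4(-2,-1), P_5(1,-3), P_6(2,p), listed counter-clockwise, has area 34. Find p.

-6

Write out the shoelace sum; only the two edges meeting at P_6 involve p:
2·Area = [(1·p − 2·(-3)) + (2·4 − 4·p)] + 36
       = -3·p + 50 = 68
⇒ p = -6.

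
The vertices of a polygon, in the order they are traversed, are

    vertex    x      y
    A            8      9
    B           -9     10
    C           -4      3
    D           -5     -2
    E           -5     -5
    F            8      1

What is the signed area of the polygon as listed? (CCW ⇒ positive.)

155.5

Apply the surveyor's formula: 2A = Σ (x_i·y_{i+1} − x_{i+1}·y_i), indices taken mod 6.
Σ = (161) + (13) + (23) + (15) + (35) + (64) = 311
Signed area = Σ/2 = 155.5 (positive ⇒ counter-clockwise traversal).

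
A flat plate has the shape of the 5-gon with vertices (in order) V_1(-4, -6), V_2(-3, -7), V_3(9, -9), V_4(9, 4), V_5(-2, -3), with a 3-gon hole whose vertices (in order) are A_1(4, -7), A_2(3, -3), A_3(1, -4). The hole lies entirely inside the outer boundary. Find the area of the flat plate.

Outer boundary:
Apply the surveyor's formula: 2A = Σ (x_i·y_{i+1} − x_{i+1}·y_i), indices taken mod 5.
Cross-terms: 10, 90, 117, -19, 0  ⇒  Σ = 198
Area = |Σ|/2 = 99.
Hole:
Apply Gauss's area formula: 2A = Σ (x_i·y_{i+1} − x_{i+1}·y_i), indices taken mod 3.
Σ = (9) + (-9) + (9) = 9
Area = |Σ|/2 = 4.5.
Net area = 99 − 4.5 = 94.5.

94.5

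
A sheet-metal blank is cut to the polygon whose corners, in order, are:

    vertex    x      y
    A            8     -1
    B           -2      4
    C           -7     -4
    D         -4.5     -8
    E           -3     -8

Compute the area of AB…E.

Apply Gauss's area formula: 2A = Σ (x_i·y_{i+1} − x_{i+1}·y_i), indices taken mod 5.
A→B: (8)(4) − (-2)(-1) = 30
B→C: (-2)(-4) − (-7)(4) = 36
C→D: (-7)(-8) − (-4.5)(-4) = 38
D→E: (-4.5)(-8) − (-3)(-8) = 12
E→A: (-3)(-1) − (8)(-8) = 67
Σ = 183
Area = |Σ|/2 = 91.5.

91.5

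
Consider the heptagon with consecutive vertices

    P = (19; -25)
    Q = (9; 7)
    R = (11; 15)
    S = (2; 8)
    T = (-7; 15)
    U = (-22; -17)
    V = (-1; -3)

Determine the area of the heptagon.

Σ = (358) + (58) + (58) + (86) + (449) + (49) + (82) = 1140
Area = |Σ|/2 = 570.

570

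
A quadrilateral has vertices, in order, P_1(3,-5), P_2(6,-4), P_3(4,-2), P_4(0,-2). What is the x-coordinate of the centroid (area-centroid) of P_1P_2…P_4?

Apply the shoelace (surveyor's) formula. First the cross-terms c_i = x_i·y_{i+1} − x_{i+1}·y_i:
  18, 4, -8, 6  ⇒  2A = 20, A = 10.
Then Σ (x_i + x_{i+1})·c_i = 188, so x̄ = 188 / (6·10) = 47/15.

47/15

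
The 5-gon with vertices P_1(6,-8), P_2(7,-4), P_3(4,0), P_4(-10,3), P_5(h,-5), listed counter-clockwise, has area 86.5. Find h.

-3

The doubled signed area Σ (x_i y_{i+1} − x_{i+1} y_i) is linear in h.
With h=0 it equals 140; the coefficient of h is -11 (from the two edges through P_5).
So -11·h + 140 = 2·86.5 = 173 ⇒ h = -3.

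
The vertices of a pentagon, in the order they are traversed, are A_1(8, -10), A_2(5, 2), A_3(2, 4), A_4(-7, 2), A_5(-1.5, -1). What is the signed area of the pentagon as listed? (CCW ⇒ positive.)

73.5

A_1→A_2: (8)(2) − (5)(-10) = 66
A_2→A_3: (5)(4) − (2)(2) = 16
A_3→A_4: (2)(2) − (-7)(4) = 32
A_4→A_5: (-7)(-1) − (-1.5)(2) = 10
A_5→A_1: (-1.5)(-10) − (8)(-1) = 23
Σ = 147
Signed area = Σ/2 = 73.5 (positive ⇒ counter-clockwise traversal).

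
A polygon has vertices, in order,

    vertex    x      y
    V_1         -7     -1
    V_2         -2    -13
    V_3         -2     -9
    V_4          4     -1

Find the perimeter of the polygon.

|V_1V_2| = √((5)² + (-12)²) = √169 = 13
|V_2V_3| = √((0)² + (4)²) = √16 = 4
|V_3V_4| = √((6)² + (8)²) = √100 = 10
|V_4V_1| = √((-11)² + (0)²) = √121 = 11
Perimeter = 13 + 4 + 10 + 11 = 38.

38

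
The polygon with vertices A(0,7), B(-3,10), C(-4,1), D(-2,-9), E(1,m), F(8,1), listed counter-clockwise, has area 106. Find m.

The doubled signed area Σ (x_i y_{i+1} − x_{i+1} y_i) is linear in m.
With m=0 it equals 162; the coefficient of m is -10 (from the two edges through E).
So -10·m + 162 = 2·106 = 212 ⇒ m = -5.

-5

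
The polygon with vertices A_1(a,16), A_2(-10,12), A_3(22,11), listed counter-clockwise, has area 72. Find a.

6

Write out the shoelace sum; only the two edges meeting at A_1 involve a:
2·Area = [(22·16 − a·11) + (a·12 − (-10)·16)] + -374
       = 1·a + 138 = 144
⇒ a = 6.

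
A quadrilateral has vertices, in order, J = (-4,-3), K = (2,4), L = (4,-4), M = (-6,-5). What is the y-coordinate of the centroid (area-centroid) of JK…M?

Apply Gauss's area formula. First the cross-terms c_i = x_i·y_{i+1} − x_{i+1}·y_i:
  -10, -24, -44, -2  ⇒  2A = -80, A = -40.
Then Σ (y_i + y_{i+1})·c_i = 402, so ȳ = 402 / (6·(-40)) = -1.675.

-1.675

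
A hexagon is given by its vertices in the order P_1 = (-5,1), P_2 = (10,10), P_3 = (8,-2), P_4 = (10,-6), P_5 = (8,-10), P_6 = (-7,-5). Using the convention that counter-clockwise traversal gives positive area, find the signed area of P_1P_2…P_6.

-191

Cross-terms: -60, -100, -28, -52, -110, -32  ⇒  Σ = -382
Signed area = Σ/2 = -191 (negative ⇒ clockwise traversal).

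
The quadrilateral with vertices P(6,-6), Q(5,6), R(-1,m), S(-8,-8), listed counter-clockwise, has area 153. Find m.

Write out the shoelace sum; only the two edges meeting at R involve m:
2·Area = [(5·m − (-1)·6) + ((-1)·(-8) − (-8)·m)] + 162
       = 13·m + 176 = 306
⇒ m = 10.

10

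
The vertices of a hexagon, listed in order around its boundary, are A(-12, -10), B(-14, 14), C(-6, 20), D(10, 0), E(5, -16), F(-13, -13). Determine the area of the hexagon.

581.5

Apply the shoelace formula: 2A = Σ (x_i·y_{i+1} − x_{i+1}·y_i), indices taken mod 6.
A→B: (-12)(14) − (-14)(-10) = -308
B→C: (-14)(20) − (-6)(14) = -196
C→D: (-6)(0) − (10)(20) = -200
D→E: (10)(-16) − (5)(0) = -160
E→F: (5)(-13) − (-13)(-16) = -273
F→A: (-13)(-10) − (-12)(-13) = -26
Σ = -1163
Area = |Σ|/2 = 581.5.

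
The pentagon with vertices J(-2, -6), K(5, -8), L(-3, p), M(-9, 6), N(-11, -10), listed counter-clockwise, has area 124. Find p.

3

Write out the shoelace sum; only the two edges meeting at L involve p:
2·Area = [(5·p − (-3)·(-8)) + ((-3)·6 − (-9)·p)] + 248
       = 14·p + 206 = 248
⇒ p = 3.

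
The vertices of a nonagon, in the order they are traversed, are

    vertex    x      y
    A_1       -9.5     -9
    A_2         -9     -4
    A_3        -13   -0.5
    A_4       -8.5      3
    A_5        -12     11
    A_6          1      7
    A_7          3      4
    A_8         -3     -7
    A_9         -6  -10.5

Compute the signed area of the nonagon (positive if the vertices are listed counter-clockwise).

Apply the shoelace formula: 2A = Σ (x_i·y_{i+1} − x_{i+1}·y_i), indices taken mod 9.
Σ = (-43) + (-47.5) + (-43.25) + (-57.5) + (-95) + (-17) + (-9) + (-10.5) + (-45.75) = -368.5
Signed area = Σ/2 = -184.25 (negative ⇒ clockwise traversal).

-184.25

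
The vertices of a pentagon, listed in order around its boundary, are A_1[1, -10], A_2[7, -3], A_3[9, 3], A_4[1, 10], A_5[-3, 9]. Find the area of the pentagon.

A_1→A_2: (1)(-3) − (7)(-10) = 67
A_2→A_3: (7)(3) − (9)(-3) = 48
A_3→A_4: (9)(10) − (1)(3) = 87
A_4→A_5: (1)(9) − (-3)(10) = 39
A_5→A_1: (-3)(-10) − (1)(9) = 21
Σ = 262
Area = |Σ|/2 = 131.

131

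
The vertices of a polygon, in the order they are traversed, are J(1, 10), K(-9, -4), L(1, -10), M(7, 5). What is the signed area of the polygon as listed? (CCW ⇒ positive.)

160

Σ = (86) + (94) + (75) + (65) = 320
Signed area = Σ/2 = 160 (positive ⇒ counter-clockwise traversal).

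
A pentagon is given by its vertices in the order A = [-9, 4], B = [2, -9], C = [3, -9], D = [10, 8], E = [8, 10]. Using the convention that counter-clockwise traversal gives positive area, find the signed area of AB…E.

177

Apply the shoelace formula: 2A = Σ (x_i·y_{i+1} − x_{i+1}·y_i), indices taken mod 5.
Cross-terms: 73, 9, 114, 36, 122  ⇒  Σ = 354
Signed area = Σ/2 = 177 (positive ⇒ counter-clockwise traversal).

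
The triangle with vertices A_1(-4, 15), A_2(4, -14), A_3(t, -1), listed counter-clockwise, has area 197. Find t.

Write out the shoelace sum; only the two edges meeting at A_3 involve t:
2·Area = [(4·(-1) − t·(-14)) + (t·15 − (-4)·(-1))] + -4
       = 29·t + -12 = 394
⇒ t = 14.

14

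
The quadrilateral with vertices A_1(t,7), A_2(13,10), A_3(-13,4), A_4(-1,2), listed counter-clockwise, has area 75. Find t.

11

The doubled signed area Σ (x_i y_{i+1} − x_{i+1} y_i) is linear in t.
With t=0 it equals 62; the coefficient of t is 8 (from the two edges through A_1).
So 8·t + 62 = 2·75 = 150 ⇒ t = 11.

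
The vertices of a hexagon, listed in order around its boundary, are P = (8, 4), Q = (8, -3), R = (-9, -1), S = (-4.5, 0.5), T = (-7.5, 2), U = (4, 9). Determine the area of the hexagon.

Apply Gauss's area formula: 2A = Σ (x_i·y_{i+1} − x_{i+1}·y_i), indices taken mod 6.
Σ = (-56) + (-35) + (-9) + (-5.25) + (-75.5) + (-56) = -236.75
Area = |Σ|/2 = 118.375.

118.375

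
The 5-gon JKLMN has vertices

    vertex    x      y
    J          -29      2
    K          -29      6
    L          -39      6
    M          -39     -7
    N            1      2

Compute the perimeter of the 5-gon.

|JK| = √((0)² + (4)²) = √16 = 4
|KL| = √((-10)² + (0)²) = √100 = 10
|LM| = √((0)² + (-13)²) = √169 = 13
|MN| = √((40)² + (9)²) = √1681 = 41
|NJ| = √((-30)² + (0)²) = √900 = 30
Perimeter = 4 + 10 + 13 + 41 + 30 = 98.

98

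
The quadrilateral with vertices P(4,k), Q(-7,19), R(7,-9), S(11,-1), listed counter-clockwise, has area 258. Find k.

23

Write out the shoelace sum; only the two edges meeting at P involve k:
2·Area = [(11·k − 4·(-1)) + (4·19 − (-7)·k)] + 22
       = 18·k + 102 = 516
⇒ k = 23.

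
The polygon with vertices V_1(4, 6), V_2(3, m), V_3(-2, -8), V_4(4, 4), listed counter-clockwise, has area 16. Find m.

The doubled signed area Σ (x_i y_{i+1} − x_{i+1} y_i) is linear in m.
With m=0 it equals -10; the coefficient of m is 6 (from the two edges through V_2).
So 6·m + -10 = 2·16 = 32 ⇒ m = 7.

7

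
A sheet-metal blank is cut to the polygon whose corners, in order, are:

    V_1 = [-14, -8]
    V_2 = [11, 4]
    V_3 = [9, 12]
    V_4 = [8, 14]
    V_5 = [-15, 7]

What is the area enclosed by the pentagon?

321

Apply Gauss's area formula: 2A = Σ (x_i·y_{i+1} − x_{i+1}·y_i), indices taken mod 5.
Σ = (32) + (96) + (30) + (266) + (218) = 642
Area = |Σ|/2 = 321.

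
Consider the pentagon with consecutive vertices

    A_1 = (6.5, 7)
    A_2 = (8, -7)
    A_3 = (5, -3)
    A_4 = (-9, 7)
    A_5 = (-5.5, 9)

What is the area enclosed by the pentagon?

111

Apply the shoelace (surveyor's) formula: 2A = Σ (x_i·y_{i+1} − x_{i+1}·y_i), indices taken mod 5.
Cross-terms: -101.5, 11, 8, -42.5, -97  ⇒  Σ = -222
Area = |Σ|/2 = 111.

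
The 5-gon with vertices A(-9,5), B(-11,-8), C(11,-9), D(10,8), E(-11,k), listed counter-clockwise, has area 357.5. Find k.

Write out the shoelace sum; only the two edges meeting at E involve k:
2·Area = [(10·k − (-11)·8) + ((-11)·5 − (-9)·k)] + 492
       = 19·k + 525 = 715
⇒ k = 10.

10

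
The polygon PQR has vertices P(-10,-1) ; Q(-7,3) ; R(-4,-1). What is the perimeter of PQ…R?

16

|PQ| = √((3)² + (4)²) = √25 = 5
|QR| = √((3)² + (-4)²) = √25 = 5
|RP| = √((-6)² + (0)²) = √36 = 6
Perimeter = 5 + 5 + 6 = 16.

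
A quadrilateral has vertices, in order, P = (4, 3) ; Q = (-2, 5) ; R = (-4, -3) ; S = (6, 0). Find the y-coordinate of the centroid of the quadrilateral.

Apply Gauss's area formula. First the cross-terms c_i = x_i·y_{i+1} − x_{i+1}·y_i:
  26, 26, 18, 18  ⇒  2A = 88, A = 44.
Then Σ (y_i + y_{i+1})·c_i = 260, so ȳ = 260 / (6·44) = 65/66.

65/66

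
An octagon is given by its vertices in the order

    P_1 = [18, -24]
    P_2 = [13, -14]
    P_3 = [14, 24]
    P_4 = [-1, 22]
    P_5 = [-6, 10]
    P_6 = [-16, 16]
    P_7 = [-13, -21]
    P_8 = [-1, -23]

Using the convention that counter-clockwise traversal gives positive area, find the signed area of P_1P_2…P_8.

Apply the shoelace formula: 2A = Σ (x_i·y_{i+1} − x_{i+1}·y_i), indices taken mod 8.
Σ = (60) + (508) + (332) + (122) + (64) + (544) + (278) + (438) = 2346
Signed area = Σ/2 = 1173 (positive ⇒ counter-clockwise traversal).

1173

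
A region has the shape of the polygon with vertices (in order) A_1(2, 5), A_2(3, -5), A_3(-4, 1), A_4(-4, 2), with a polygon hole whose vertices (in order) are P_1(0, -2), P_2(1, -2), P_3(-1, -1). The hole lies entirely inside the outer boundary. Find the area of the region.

34.5

Outer boundary:
Σ = (-25) + (-17) + (-4) + (-24) = -70
Area = |Σ|/2 = 35.
Hole:
Σ = (2) + (-3) + (2) = 1
Area = |Σ|/2 = 0.5.
Net area = 35 − 0.5 = 34.5.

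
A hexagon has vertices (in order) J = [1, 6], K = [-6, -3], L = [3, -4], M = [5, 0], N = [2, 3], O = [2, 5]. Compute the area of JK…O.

56

Apply the shoelace (surveyor's) formula: 2A = Σ (x_i·y_{i+1} − x_{i+1}·y_i), indices taken mod 6.
Σ = (33) + (33) + (20) + (15) + (4) + (7) = 112
Area = |Σ|/2 = 56.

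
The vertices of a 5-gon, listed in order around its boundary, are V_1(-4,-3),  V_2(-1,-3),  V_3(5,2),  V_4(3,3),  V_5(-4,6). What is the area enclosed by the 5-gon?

Σ = (9) + (13) + (9) + (30) + (36) = 97
Area = |Σ|/2 = 48.5.

48.5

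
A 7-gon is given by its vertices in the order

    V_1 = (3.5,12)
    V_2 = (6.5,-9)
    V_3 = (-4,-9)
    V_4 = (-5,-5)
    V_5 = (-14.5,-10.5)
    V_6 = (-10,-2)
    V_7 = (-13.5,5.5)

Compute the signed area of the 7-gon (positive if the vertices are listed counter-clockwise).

-294.125

Cross-terms: -109.5, -94.5, -25, -20, -76, -82, -181.25  ⇒  Σ = -588.25
Signed area = Σ/2 = -294.125 (negative ⇒ clockwise traversal).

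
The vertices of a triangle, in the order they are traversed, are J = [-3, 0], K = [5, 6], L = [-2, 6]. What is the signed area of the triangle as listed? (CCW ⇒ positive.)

21

Σ = (-18) + (42) + (18) = 42
Signed area = Σ/2 = 21 (positive ⇒ counter-clockwise traversal).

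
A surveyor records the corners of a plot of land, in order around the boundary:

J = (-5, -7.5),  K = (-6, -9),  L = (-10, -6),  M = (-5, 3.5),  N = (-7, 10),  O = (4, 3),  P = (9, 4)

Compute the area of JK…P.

132

Σ = (0) + (-54) + (-65) + (-25.5) + (-61) + (-11) + (-47.5) = -264
Area = |Σ|/2 = 132.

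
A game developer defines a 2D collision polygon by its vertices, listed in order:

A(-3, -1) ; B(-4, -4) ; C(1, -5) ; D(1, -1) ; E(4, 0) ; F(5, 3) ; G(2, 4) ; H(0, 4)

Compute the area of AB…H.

43

Apply the surveyor's formula: 2A = Σ (x_i·y_{i+1} − x_{i+1}·y_i), indices taken mod 8.
A→B: (-3)(-4) − (-4)(-1) = 8
B→C: (-4)(-5) − (1)(-4) = 24
C→D: (1)(-1) − (1)(-5) = 4
D→E: (1)(0) − (4)(-1) = 4
E→F: (4)(3) − (5)(0) = 12
F→G: (5)(4) − (2)(3) = 14
G→H: (2)(4) − (0)(4) = 8
H→A: (0)(-1) − (-3)(4) = 12
Σ = 86
Area = |Σ|/2 = 43.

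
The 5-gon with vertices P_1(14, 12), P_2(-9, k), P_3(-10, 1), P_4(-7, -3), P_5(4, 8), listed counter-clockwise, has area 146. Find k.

11

Write out the shoelace sum; only the two edges meeting at P_2 involve k:
2·Area = [(14·k − (-9)·12) + ((-9)·1 − (-10)·k)] + -71
       = 24·k + 28 = 292
⇒ k = 11.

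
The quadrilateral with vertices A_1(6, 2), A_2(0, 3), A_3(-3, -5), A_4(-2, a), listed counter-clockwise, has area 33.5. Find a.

-6

The doubled signed area Σ (x_i y_{i+1} − x_{i+1} y_i) is linear in a.
With a=0 it equals 13; the coefficient of a is -9 (from the two edges through A_4).
So -9·a + 13 = 2·33.5 = 67 ⇒ a = -6.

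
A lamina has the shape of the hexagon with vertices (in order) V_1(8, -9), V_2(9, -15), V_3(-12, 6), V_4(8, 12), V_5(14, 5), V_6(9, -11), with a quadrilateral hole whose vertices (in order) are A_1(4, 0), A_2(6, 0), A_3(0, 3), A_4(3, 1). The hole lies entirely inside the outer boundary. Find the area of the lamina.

Outer boundary:
Apply the shoelace (surveyor's) formula: 2A = Σ (x_i·y_{i+1} − x_{i+1}·y_i), indices taken mod 6.
Cross-terms: -39, -126, -192, -128, -199, 7  ⇒  Σ = -677
Area = |Σ|/2 = 338.5.
Hole:
Σ = (0) + (18) + (-9) + (-4) = 5
Area = |Σ|/2 = 2.5.
Net area = 338.5 − 2.5 = 336.

336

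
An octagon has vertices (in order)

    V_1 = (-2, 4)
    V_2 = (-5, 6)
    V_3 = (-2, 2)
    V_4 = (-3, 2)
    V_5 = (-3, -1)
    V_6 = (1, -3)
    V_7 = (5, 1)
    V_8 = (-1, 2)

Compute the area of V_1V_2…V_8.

29

V_1→V_2: (-2)(6) − (-5)(4) = 8
V_2→V_3: (-5)(2) − (-2)(6) = 2
V_3→V_4: (-2)(2) − (-3)(2) = 2
V_4→V_5: (-3)(-1) − (-3)(2) = 9
V_5→V_6: (-3)(-3) − (1)(-1) = 10
V_6→V_7: (1)(1) − (5)(-3) = 16
V_7→V_8: (5)(2) − (-1)(1) = 11
V_8→V_1: (-1)(4) − (-2)(2) = 0
Σ = 58
Area = |Σ|/2 = 29.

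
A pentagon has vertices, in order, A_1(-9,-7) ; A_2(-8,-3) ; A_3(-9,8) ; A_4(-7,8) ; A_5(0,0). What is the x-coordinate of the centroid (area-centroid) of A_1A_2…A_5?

-287/51

Apply Gauss's area formula. First the cross-terms c_i = x_i·y_{i+1} − x_{i+1}·y_i:
  -29, -91, -16, 0, 0  ⇒  2A = -136, A = -68.
Then Σ (x_i + x_{i+1})·c_i = 2296, so x̄ = 2296 / (6·(-68)) = -287/51.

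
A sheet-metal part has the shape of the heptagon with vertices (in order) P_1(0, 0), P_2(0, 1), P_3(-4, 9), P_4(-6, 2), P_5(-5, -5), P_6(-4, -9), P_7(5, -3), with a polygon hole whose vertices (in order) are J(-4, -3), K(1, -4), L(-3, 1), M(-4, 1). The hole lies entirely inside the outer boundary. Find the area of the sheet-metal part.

Outer boundary:
Apply the shoelace formula: 2A = Σ (x_i·y_{i+1} − x_{i+1}·y_i), indices taken mod 7.
Σ = (0) + (4) + (46) + (40) + (25) + (57) + (0) = 172
Area = |Σ|/2 = 86.
Hole:
Cross-terms: 19, -11, 1, 16  ⇒  Σ = 25
Area = |Σ|/2 = 12.5.
Net area = 86 − 12.5 = 73.5.

73.5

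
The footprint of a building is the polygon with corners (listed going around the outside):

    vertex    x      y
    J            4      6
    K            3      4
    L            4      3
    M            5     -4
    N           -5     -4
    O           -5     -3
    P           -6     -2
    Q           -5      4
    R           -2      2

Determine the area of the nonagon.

74.5

Σ = (-2) + (-7) + (-31) + (-40) + (-5) + (-8) + (-34) + (-2) + (-20) = -149
Area = |Σ|/2 = 74.5.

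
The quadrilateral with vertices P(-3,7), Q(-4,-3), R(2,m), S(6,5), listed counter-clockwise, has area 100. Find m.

Write out the shoelace sum; only the two edges meeting at R involve m:
2·Area = [((-4)·m − 2·(-3)) + (2·5 − 6·m)] + 94
       = -10·m + 110 = 200
⇒ m = -9.

-9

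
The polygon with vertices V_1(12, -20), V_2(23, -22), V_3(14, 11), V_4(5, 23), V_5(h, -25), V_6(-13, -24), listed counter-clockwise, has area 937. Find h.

The doubled signed area Σ (x_i y_{i+1} − x_{i+1} y_i) is linear in h.
With h=0 it equals 1122; the coefficient of h is -47 (from the two edges through V_5).
So -47·h + 1122 = 2·937 = 1874 ⇒ h = -16.

-16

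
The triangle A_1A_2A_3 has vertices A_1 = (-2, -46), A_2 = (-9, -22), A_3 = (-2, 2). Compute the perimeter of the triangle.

|A_1A_2| = √((-7)² + (24)²) = √625 = 25
|A_2A_3| = √((7)² + (24)²) = √625 = 25
|A_3A_1| = √((0)² + (-48)²) = √2304 = 48
Perimeter = 25 + 25 + 48 = 98.

98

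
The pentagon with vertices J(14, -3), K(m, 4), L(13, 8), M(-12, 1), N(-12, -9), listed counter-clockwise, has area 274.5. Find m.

14

Write out the shoelace sum; only the two edges meeting at K involve m:
2·Area = [(14·4 − m·(-3)) + (m·8 − 13·4)] + 391
       = 11·m + 395 = 549
⇒ m = 14.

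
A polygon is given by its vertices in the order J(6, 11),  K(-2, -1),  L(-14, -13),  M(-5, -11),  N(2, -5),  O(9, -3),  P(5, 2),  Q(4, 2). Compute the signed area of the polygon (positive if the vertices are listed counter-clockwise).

135

Apply the shoelace formula: 2A = Σ (x_i·y_{i+1} − x_{i+1}·y_i), indices taken mod 8.
Σ = (16) + (12) + (89) + (47) + (39) + (33) + (2) + (32) = 270
Signed area = Σ/2 = 135 (positive ⇒ counter-clockwise traversal).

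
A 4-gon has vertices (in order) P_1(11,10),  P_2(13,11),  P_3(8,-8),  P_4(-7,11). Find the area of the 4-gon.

Σ = (-9) + (-192) + (32) + (-191) = -360
Area = |Σ|/2 = 180.

180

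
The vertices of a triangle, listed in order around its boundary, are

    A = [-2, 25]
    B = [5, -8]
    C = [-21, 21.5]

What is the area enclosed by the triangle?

325.75

Apply Gauss's area formula: 2A = Σ (x_i·y_{i+1} − x_{i+1}·y_i), indices taken mod 3.
Cross-terms: -109, -60.5, -482  ⇒  Σ = -651.5
Area = |Σ|/2 = 325.75.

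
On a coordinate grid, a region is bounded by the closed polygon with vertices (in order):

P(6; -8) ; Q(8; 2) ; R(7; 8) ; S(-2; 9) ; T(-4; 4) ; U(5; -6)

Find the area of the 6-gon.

Apply Gauss's area formula: 2A = Σ (x_i·y_{i+1} − x_{i+1}·y_i), indices taken mod 6.
Cross-terms: 76, 50, 79, 28, 4, -4  ⇒  Σ = 233
Area = |Σ|/2 = 116.5.

116.5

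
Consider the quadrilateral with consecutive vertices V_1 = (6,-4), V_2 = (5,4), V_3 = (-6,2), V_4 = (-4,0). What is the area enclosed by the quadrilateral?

Σ = (44) + (34) + (8) + (16) = 102
Area = |Σ|/2 = 51.

51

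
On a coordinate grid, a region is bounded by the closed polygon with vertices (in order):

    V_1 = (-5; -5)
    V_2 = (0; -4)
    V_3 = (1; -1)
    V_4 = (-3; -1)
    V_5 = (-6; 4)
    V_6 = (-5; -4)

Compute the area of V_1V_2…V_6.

25.5

Apply the shoelace formula: 2A = Σ (x_i·y_{i+1} − x_{i+1}·y_i), indices taken mod 6.
Cross-terms: 20, 4, -4, -18, 44, 5  ⇒  Σ = 51
Area = |Σ|/2 = 25.5.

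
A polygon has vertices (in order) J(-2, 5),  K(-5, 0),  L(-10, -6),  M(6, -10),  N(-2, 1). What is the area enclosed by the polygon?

84.5

Apply the surveyor's formula: 2A = Σ (x_i·y_{i+1} − x_{i+1}·y_i), indices taken mod 5.
Σ = (25) + (30) + (136) + (-14) + (-8) = 169
Area = |Σ|/2 = 84.5.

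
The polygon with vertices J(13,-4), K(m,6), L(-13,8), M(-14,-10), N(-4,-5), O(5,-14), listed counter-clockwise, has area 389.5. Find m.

9

The doubled signed area Σ (x_i y_{i+1} − x_{i+1} y_i) is linear in m.
With m=0 it equals 671; the coefficient of m is 12 (from the two edges through K).
So 12·m + 671 = 2·389.5 = 779 ⇒ m = 9.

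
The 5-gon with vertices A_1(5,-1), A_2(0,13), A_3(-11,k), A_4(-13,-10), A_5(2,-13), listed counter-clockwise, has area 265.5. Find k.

-3

The doubled signed area Σ (x_i y_{i+1} − x_{i+1} y_i) is linear in k.
With k=0 it equals 570; the coefficient of k is 13 (from the two edges through A_3).
So 13·k + 570 = 2·265.5 = 531 ⇒ k = -3.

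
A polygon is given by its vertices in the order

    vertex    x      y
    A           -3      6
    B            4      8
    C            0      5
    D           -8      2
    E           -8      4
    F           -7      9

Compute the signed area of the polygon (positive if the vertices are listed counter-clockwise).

Apply the shoelace formula: 2A = Σ (x_i·y_{i+1} − x_{i+1}·y_i), indices taken mod 6.
Σ = (-48) + (20) + (40) + (-16) + (-44) + (-15) = -63
Signed area = Σ/2 = -31.5 (negative ⇒ clockwise traversal).

-31.5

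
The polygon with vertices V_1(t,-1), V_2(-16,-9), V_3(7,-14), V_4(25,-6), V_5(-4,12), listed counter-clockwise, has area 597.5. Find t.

-16

The doubled signed area Σ (x_i y_{i+1} − x_{i+1} y_i) is linear in t.
With t=0 it equals 859; the coefficient of t is -21 (from the two edges through V_1).
So -21·t + 859 = 2·597.5 = 1195 ⇒ t = -16.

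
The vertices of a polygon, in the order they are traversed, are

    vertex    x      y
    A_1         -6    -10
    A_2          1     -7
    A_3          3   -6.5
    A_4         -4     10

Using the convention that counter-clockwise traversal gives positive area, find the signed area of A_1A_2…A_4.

Apply the shoelace (surveyor's) formula: 2A = Σ (x_i·y_{i+1} − x_{i+1}·y_i), indices taken mod 4.
Cross-terms: 52, 14.5, 4, 100  ⇒  Σ = 170.5
Signed area = Σ/2 = 85.25 (positive ⇒ counter-clockwise traversal).

85.25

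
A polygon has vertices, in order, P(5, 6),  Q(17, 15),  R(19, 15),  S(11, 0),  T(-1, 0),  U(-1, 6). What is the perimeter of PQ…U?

|PQ| = √((12)² + (9)²) = √225 = 15
|QR| = √((2)² + (0)²) = √4 = 2
|RS| = √((-8)² + (-15)²) = √289 = 17
|ST| = √((-12)² + (0)²) = √144 = 12
|TU| = √((0)² + (6)²) = √36 = 6
|UP| = √((6)² + (0)²) = √36 = 6
Perimeter = 15 + 2 + 17 + 12 + 6 + 6 = 58.

58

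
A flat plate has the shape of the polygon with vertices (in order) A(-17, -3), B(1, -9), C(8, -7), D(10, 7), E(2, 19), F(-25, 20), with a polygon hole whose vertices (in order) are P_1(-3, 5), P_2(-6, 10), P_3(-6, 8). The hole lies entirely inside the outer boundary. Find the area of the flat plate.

Outer boundary:
Σ = (156) + (65) + (126) + (176) + (515) + (415) = 1453
Area = |Σ|/2 = 726.5.
Hole:
Apply the shoelace formula: 2A = Σ (x_i·y_{i+1} − x_{i+1}·y_i), indices taken mod 3.
Cross-terms: 0, 12, -6  ⇒  Σ = 6
Area = |Σ|/2 = 3.
Net area = 726.5 − 3 = 723.5.

723.5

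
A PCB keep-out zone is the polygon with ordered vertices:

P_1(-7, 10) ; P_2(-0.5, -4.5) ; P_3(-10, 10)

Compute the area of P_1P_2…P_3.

Apply the surveyor's formula: 2A = Σ (x_i·y_{i+1} − x_{i+1}·y_i), indices taken mod 3.
P_1→P_2: (-7)(-4.5) − (-0.5)(10) = 36.5
P_2→P_3: (-0.5)(10) − (-10)(-4.5) = -50
P_3→P_1: (-10)(10) − (-7)(10) = -30
Σ = -43.5
Area = |Σ|/2 = 21.75.

21.75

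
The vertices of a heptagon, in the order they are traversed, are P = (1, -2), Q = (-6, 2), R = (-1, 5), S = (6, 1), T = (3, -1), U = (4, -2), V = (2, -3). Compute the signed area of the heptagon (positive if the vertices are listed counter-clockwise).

-44.5

Cross-terms: -10, -28, -31, -9, -2, -8, -1  ⇒  Σ = -89
Signed area = Σ/2 = -44.5 (negative ⇒ clockwise traversal).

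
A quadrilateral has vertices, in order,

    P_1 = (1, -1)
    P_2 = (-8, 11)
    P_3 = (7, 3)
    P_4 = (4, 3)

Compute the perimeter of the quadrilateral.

|P_1P_2| = √((-9)² + (12)²) = √225 = 15
|P_2P_3| = √((15)² + (-8)²) = √289 = 17
|P_3P_4| = √((-3)² + (0)²) = √9 = 3
|P_4P_1| = √((-3)² + (-4)²) = √25 = 5
Perimeter = 15 + 17 + 3 + 5 = 40.

40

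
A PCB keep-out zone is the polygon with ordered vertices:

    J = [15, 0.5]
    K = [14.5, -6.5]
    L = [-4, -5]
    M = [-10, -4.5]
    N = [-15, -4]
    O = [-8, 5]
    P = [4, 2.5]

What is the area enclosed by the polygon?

Apply the shoelace formula: 2A = Σ (x_i·y_{i+1} − x_{i+1}·y_i), indices taken mod 7.
Σ = (-104.75) + (-98.5) + (-32) + (-27.5) + (-107) + (-40) + (-35.5) = -445.25
Area = |Σ|/2 = 222.625.

222.625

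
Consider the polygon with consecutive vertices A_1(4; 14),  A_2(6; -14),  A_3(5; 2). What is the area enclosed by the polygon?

Apply Gauss's area formula: 2A = Σ (x_i·y_{i+1} − x_{i+1}·y_i), indices taken mod 3.
Σ = (-140) + (82) + (62) = 4
Area = |Σ|/2 = 2.

2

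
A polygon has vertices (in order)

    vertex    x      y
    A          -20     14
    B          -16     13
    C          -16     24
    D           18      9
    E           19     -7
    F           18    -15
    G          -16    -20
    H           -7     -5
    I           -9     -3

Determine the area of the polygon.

1057

Cross-terms: -36, -176, -576, -297, -159, -600, -60, -24, -186  ⇒  Σ = -2114
Area = |Σ|/2 = 1057.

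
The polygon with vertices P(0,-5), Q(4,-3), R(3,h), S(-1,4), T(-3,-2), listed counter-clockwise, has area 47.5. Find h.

5

Write out the shoelace sum; only the two edges meeting at R involve h:
2·Area = [(4·h − 3·(-3)) + (3·4 − (-1)·h)] + 49
       = 5·h + 70 = 95
⇒ h = 5.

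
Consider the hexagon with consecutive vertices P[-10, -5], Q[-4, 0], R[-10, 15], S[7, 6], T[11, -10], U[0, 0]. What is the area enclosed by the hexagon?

Σ = (-20) + (-60) + (-165) + (-136) + (0) + (0) = -381
Area = |Σ|/2 = 190.5.

190.5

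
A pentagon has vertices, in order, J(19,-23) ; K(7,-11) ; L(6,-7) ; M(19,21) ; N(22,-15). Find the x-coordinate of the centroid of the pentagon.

1712/111

Apply the shoelace (surveyor's) formula. First the cross-terms c_i = x_i·y_{i+1} − x_{i+1}·y_i:
  -48, 17, 259, -747, -221  ⇒  2A = -740, A = -370.
Then Σ (x_i + x_{i+1})·c_i = -34240, so x̄ = -34240 / (6·(-370)) = 1712/111.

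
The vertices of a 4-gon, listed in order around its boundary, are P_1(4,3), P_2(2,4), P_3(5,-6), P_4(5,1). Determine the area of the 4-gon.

12

Σ = (10) + (-32) + (35) + (11) = 24
Area = |Σ|/2 = 12.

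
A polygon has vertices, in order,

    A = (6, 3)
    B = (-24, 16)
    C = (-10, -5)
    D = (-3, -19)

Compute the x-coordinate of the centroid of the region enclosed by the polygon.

Apply Gauss's area formula. First the cross-terms c_i = x_i·y_{i+1} − x_{i+1}·y_i:
  168, 280, 175, 105  ⇒  2A = 728, A = 364.
Then Σ (x_i + x_{i+1})·c_i = -14504, so x̄ = -14504 / (6·364) = -259/39.

-259/39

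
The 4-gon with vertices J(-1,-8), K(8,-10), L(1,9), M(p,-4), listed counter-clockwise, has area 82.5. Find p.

-1

Write out the shoelace sum; only the two edges meeting at M involve p:
2·Area = [(1·(-4) − p·9) + (p·(-8) − (-1)·(-4))] + 156
       = -17·p + 148 = 165
⇒ p = -1.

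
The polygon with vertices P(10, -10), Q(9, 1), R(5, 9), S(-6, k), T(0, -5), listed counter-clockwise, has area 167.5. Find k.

The doubled signed area Σ (x_i y_{i+1} − x_{i+1} y_i) is linear in k.
With k=0 it equals 310; the coefficient of k is 5 (from the two edges through S).
So 5·k + 310 = 2·167.5 = 335 ⇒ k = 5.

5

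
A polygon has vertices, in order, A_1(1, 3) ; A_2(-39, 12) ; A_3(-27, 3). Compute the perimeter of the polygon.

84

|A_1A_2| = √((-40)² + (9)²) = √1681 = 41
|A_2A_3| = √((12)² + (-9)²) = √225 = 15
|A_3A_1| = √((28)² + (0)²) = √784 = 28
Perimeter = 41 + 15 + 28 = 84.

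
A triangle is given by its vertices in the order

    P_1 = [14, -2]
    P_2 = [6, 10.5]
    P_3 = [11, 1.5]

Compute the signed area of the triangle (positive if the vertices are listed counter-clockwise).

Cross-terms: 159, -106.5, -43  ⇒  Σ = 9.5
Signed area = Σ/2 = 4.75 (positive ⇒ counter-clockwise traversal).

4.75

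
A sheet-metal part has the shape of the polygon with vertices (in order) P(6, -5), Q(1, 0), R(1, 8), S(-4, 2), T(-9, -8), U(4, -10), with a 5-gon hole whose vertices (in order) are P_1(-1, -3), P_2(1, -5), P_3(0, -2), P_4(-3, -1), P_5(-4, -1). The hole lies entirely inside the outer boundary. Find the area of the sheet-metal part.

Outer boundary:
Apply the shoelace (surveyor's) formula: 2A = Σ (x_i·y_{i+1} − x_{i+1}·y_i), indices taken mod 6.
Σ = (5) + (8) + (34) + (50) + (122) + (40) = 259
Area = |Σ|/2 = 129.5.
Hole:
Apply the shoelace formula: 2A = Σ (x_i·y_{i+1} − x_{i+1}·y_i), indices taken mod 5.
Cross-terms: 8, -2, -6, -1, 11  ⇒  Σ = 10
Area = |Σ|/2 = 5.
Net area = 129.5 − 5 = 124.5.

124.5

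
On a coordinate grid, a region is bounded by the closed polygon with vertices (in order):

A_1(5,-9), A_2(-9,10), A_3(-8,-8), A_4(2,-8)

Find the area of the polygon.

Apply the surveyor's formula: 2A = Σ (x_i·y_{i+1} − x_{i+1}·y_i), indices taken mod 4.
Σ = (-31) + (152) + (80) + (22) = 223
Area = |Σ|/2 = 111.5.

111.5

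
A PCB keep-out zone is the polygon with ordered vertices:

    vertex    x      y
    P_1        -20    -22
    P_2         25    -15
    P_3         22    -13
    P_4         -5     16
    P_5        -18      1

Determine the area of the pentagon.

920.5

P_1→P_2: (-20)(-15) − (25)(-22) = 850
P_2→P_3: (25)(-13) − (22)(-15) = 5
P_3→P_4: (22)(16) − (-5)(-13) = 287
P_4→P_5: (-5)(1) − (-18)(16) = 283
P_5→P_1: (-18)(-22) − (-20)(1) = 416
Σ = 1841
Area = |Σ|/2 = 920.5.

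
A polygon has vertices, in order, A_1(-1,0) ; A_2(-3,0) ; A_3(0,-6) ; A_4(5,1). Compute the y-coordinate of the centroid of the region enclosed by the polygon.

-257/147

Apply Gauss's area formula. First the cross-terms c_i = x_i·y_{i+1} − x_{i+1}·y_i:
  0, 18, 30, 1  ⇒  2A = 49, A = 24.5.
Then Σ (y_i + y_{i+1})·c_i = -257, so ȳ = -257 / (6·24.5) = -257/147.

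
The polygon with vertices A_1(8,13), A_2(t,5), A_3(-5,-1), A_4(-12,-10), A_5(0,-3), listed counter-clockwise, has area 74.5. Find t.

1

The doubled signed area Σ (x_i y_{i+1} − x_{i+1} y_i) is linear in t.
With t=0 it equals 163; the coefficient of t is -14 (from the two edges through A_2).
So -14·t + 163 = 2·74.5 = 149 ⇒ t = 1.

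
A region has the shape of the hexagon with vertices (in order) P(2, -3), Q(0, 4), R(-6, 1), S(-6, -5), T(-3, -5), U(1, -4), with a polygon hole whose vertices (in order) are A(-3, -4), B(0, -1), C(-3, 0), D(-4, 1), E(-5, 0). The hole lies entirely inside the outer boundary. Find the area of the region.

41.5

Outer boundary:
Σ = (8) + (24) + (36) + (15) + (17) + (5) = 105
Area = |Σ|/2 = 52.5.
Hole:
Apply Gauss's area formula: 2A = Σ (x_i·y_{i+1} − x_{i+1}·y_i), indices taken mod 5.
Cross-terms: 3, -3, -3, 5, 20  ⇒  Σ = 22
Area = |Σ|/2 = 11.
Net area = 52.5 − 11 = 41.5.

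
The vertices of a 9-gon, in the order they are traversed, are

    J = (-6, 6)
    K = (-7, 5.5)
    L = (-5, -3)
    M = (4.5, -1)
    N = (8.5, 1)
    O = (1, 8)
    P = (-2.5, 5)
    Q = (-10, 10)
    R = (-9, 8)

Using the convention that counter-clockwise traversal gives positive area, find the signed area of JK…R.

Σ = (9) + (48.5) + (18.5) + (13) + (67) + (25) + (25) + (10) + (-6) = 210
Signed area = Σ/2 = 105 (positive ⇒ counter-clockwise traversal).

105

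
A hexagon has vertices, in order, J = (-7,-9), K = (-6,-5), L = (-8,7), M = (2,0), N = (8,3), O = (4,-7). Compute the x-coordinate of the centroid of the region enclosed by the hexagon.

Apply the shoelace (surveyor's) formula. First the cross-terms c_i = x_i·y_{i+1} − x_{i+1}·y_i:
  -19, -82, -14, 6, -68, -85  ⇒  2A = -262, A = -131.
Then Σ (x_i + x_{i+1})·c_i = 978, so x̄ = 978 / (6·(-131)) = -163/131.

-163/131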